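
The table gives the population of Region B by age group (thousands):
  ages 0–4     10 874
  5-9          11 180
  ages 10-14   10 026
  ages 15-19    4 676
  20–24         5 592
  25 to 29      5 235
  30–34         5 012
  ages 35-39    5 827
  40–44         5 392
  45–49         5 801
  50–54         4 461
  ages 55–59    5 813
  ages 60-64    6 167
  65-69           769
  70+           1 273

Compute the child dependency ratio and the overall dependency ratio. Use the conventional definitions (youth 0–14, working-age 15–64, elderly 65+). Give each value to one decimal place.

Youth dependency ratio: 59.4
Total dependency ratio: 63.2

0–14: 10 874 + 11 180 + 10 026 = 32 080
15–64: 4 676 + 5 592 + 5 235 + 5 012 + 5 827 + 5 392 + 5 801 + 4 461 + 5 813 + 6 167 = 53 976
65+: 769 + 1 273 = 2 042
Youth dependency ratio = 32 080 / 53 976 × 100 = 59.4
Total dependency ratio = (32 080 + 2 042) / 53 976 × 100 = 34 122 / 53 976 × 100 = 63.2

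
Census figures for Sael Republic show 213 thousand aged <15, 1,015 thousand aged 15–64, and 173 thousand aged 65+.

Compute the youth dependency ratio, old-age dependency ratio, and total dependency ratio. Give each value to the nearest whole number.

Youth dependency ratio = 213 / 1,015 × 100 = 21
Old-age dependency ratio = 173 / 1,015 × 100 = 17
Total dependency ratio = (213 + 173) / 1,015 × 100 = 386 / 1,015 × 100 = 38

Youth dependency ratio: 21
Old-age dependency ratio: 17
Total dependency ratio: 38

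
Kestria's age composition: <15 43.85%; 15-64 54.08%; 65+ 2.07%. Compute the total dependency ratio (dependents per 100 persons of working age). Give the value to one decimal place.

Total dependency ratio = (43.85 + 2.07) / 54.08 × 100 = 45.92 / 54.08 × 100 = 84.9

Total dependency ratio: 84.9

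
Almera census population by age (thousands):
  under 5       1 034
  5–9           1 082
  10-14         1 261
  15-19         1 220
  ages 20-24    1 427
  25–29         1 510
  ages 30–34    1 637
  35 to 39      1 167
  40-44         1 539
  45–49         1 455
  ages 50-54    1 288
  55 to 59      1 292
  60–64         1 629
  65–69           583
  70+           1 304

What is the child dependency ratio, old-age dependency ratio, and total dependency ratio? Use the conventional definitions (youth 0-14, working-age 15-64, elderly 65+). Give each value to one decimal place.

0–14: 1 034 + 1 082 + 1 261 = 3 377
15–64: 1 220 + 1 427 + 1 510 + 1 637 + 1 167 + 1 539 + 1 455 + 1 288 + 1 292 + 1 629 = 14 164
65+: 583 + 1 304 = 1 887
Youth dependency ratio = 3 377 / 14 164 × 100 = 23.8
Old-age dependency ratio = 1 887 / 14 164 × 100 = 13.3
Total dependency ratio = (3 377 + 1 887) / 14 164 × 100 = 5 264 / 14 164 × 100 = 37.2

Youth dependency ratio: 23.8
Old-age dependency ratio: 13.3
Total dependency ratio: 37.2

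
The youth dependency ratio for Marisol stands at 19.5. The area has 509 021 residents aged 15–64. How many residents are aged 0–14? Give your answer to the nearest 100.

Youth dependency ratio = youth / working-age × 100
19.5 = Y / 509 021 × 100
⇒ 99 300

Aged 0–14: 99 300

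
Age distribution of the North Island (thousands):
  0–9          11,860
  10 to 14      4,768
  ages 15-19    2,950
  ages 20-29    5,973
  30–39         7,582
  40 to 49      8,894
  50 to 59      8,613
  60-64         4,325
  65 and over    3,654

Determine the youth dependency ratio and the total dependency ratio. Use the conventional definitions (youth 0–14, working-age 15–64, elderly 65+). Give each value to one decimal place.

0–14: 11,860 + 4,768 = 16,628
15–64: 2,950 + 5,973 + 7,582 + 8,894 + 8,613 + 4,325 = 38,337
65+: 3,654
Youth dependency ratio = 16,628 / 38,337 × 100 = 43.4
Total dependency ratio = (16,628 + 3,654) / 38,337 × 100 = 20,282 / 38,337 × 100 = 52.9

Youth dependency ratio: 43.4
Total dependency ratio: 52.9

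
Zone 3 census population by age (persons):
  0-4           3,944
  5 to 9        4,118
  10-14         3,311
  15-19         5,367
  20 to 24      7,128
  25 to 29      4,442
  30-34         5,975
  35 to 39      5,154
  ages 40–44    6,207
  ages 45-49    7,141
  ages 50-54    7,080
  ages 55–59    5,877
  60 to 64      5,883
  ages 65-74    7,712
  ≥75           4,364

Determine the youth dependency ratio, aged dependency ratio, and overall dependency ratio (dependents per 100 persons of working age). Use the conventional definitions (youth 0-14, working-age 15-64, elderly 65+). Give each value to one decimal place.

0–14: 3,944 + 4,118 + 3,311 = 11,373
15–64: 5,367 + 7,128 + 4,442 + 5,975 + 5,154 + 6,207 + 7,141 + 7,080 + 5,877 + 5,883 = 60,254
65+: 7,712 + 4,364 = 12,076
Youth dependency ratio = 11,373 / 60,254 × 100 = 18.9
Old-age dependency ratio = 12,076 / 60,254 × 100 = 20.0
Total dependency ratio = (11,373 + 12,076) / 60,254 × 100 = 23,449 / 60,254 × 100 = 38.9

Youth dependency ratio: 18.9
Old-age dependency ratio: 20.0
Total dependency ratio: 38.9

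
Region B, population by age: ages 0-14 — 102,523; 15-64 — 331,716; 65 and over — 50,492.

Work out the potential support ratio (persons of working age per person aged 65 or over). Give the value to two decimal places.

Potential support ratio: 6.57

Potential support ratio = 331,716 / 50,492 = 6.57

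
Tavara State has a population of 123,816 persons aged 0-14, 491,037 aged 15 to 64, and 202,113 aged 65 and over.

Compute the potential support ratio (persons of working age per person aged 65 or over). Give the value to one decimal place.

Potential support ratio: 2.4

Potential support ratio = 491,037 / 202,113 = 2.4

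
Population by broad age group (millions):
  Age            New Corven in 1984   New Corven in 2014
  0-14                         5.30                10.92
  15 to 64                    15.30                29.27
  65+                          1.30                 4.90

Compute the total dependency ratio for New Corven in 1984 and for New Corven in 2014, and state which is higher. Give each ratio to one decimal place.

New Corven in 1984: (5.30 + 1.30) / 15.30 × 100 = 6.60 / 15.30 × 100 = 43.1
New Corven in 2014: (10.92 + 4.90) / 29.27 × 100 = 15.82 / 29.27 × 100 = 54.0

New Corven in 1984: 43.1
New Corven in 2014: 54.0
Higher: New Corven in 2014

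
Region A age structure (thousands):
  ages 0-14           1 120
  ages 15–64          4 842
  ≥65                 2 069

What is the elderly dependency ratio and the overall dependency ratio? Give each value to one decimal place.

Old-age dependency ratio = 2 069 / 4 842 × 100 = 42.7
Total dependency ratio = (1 120 + 2 069) / 4 842 × 100 = 3 189 / 4 842 × 100 = 65.9

Old-age dependency ratio: 42.7
Total dependency ratio: 65.9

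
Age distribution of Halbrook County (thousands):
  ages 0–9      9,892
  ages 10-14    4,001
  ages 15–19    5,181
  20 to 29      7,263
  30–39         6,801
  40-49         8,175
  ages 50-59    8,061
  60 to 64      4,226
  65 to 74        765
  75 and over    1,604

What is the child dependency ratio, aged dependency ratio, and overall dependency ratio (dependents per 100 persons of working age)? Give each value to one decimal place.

0–14: 9,892 + 4,001 = 13,893
15–64: 5,181 + 7,263 + 6,801 + 8,175 + 8,061 + 4,226 = 39,707
65+: 765 + 1,604 = 2,369
Youth dependency ratio = 13,893 / 39,707 × 100 = 35.0
Old-age dependency ratio = 2,369 / 39,707 × 100 = 6.0
Total dependency ratio = (13,893 + 2,369) / 39,707 × 100 = 16,262 / 39,707 × 100 = 41.0

Youth dependency ratio: 35.0
Old-age dependency ratio: 6.0
Total dependency ratio: 41.0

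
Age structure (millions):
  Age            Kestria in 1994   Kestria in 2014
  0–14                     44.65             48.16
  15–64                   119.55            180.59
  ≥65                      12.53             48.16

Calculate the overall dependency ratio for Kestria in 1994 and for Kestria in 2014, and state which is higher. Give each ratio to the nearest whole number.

Kestria in 1994: (44.65 + 12.53) / 119.55 × 100 = 57.18 / 119.55 × 100 = 48
Kestria in 2014: (48.16 + 48.16) / 180.59 × 100 = 96.32 / 180.59 × 100 = 53

Kestria in 1994: 48
Kestria in 2014: 53
Higher: Kestria in 2014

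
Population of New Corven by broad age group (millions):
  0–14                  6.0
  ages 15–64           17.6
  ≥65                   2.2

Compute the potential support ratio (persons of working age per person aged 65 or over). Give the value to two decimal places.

Potential support ratio = 17.6 / 2.2 = 8.00

Potential support ratio: 8.00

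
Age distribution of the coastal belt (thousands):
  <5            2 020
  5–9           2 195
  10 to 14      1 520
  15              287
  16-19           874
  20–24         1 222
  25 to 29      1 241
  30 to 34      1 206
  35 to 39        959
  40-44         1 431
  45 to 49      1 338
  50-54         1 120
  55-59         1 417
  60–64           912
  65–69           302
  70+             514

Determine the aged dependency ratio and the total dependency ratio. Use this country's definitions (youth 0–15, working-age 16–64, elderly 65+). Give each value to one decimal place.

0–15: 2 020 + 2 195 + 1 520 + 287 = 6 022
16–64: 874 + 1 222 + 1 241 + 1 206 + 959 + 1 431 + 1 338 + 1 120 + 1 417 + 912 = 11 720
65+: 302 + 514 = 816
Old-age dependency ratio = 816 / 11 720 × 100 = 7.0
Total dependency ratio = (6 022 + 816) / 11 720 × 100 = 6 838 / 11 720 × 100 = 58.3

Old-age dependency ratio: 7.0
Total dependency ratio: 58.3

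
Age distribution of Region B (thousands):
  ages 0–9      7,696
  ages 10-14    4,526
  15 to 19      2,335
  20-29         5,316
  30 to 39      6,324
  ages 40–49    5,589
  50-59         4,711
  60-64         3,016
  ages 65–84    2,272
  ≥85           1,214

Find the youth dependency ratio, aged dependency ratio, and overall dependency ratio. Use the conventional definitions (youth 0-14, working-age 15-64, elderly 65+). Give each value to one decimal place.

Youth dependency ratio: 44.8
Old-age dependency ratio: 12.8
Total dependency ratio: 57.6

0–14: 7,696 + 4,526 = 12,222
15–64: 2,335 + 5,316 + 6,324 + 5,589 + 4,711 + 3,016 = 27,291
65+: 2,272 + 1,214 = 3,486
Youth dependency ratio = 12,222 / 27,291 × 100 = 44.8
Old-age dependency ratio = 3,486 / 27,291 × 100 = 12.8
Total dependency ratio = (12,222 + 3,486) / 27,291 × 100 = 15,708 / 27,291 × 100 = 57.6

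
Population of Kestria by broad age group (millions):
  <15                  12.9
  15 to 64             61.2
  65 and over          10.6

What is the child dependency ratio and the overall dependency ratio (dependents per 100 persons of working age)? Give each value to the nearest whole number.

Youth dependency ratio: 21
Total dependency ratio: 38

Youth dependency ratio = 12.9 / 61.2 × 100 = 21
Total dependency ratio = (12.9 + 10.6) / 61.2 × 100 = 23.5 / 61.2 × 100 = 38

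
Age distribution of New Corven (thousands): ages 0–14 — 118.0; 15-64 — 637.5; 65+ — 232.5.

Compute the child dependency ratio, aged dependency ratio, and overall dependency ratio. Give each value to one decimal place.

Youth dependency ratio = 118.0 / 637.5 × 100 = 18.5
Old-age dependency ratio = 232.5 / 637.5 × 100 = 36.5
Total dependency ratio = (118.0 + 232.5) / 637.5 × 100 = 350.5 / 637.5 × 100 = 55.0

Youth dependency ratio: 18.5
Old-age dependency ratio: 36.5
Total dependency ratio: 55.0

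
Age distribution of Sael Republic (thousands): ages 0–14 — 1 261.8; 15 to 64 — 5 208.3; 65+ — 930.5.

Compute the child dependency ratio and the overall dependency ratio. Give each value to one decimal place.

Youth dependency ratio: 24.2
Total dependency ratio: 42.1

Youth dependency ratio = 1 261.8 / 5 208.3 × 100 = 24.2
Total dependency ratio = (1 261.8 + 930.5) / 5 208.3 × 100 = 2 192.3 / 5 208.3 × 100 = 42.1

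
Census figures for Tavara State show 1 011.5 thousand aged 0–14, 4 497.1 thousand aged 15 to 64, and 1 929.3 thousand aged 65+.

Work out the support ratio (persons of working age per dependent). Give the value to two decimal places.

Support ratio = 4 497.1 / (1 011.5 + 1 929.3) = 4 497.1 / 2 940.8 = 1.53

Support ratio: 1.53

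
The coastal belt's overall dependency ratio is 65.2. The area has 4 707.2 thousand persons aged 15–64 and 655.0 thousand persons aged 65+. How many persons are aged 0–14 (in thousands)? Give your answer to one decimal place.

Aged 0–14: 2 414.1

Total dependency ratio = (youth + elderly) / working-age × 100
65.2 = (Y + 655.0) / 4 707.2 × 100
⇒ 2 414.1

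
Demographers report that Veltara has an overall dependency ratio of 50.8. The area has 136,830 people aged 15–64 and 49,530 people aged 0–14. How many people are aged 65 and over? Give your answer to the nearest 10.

Total dependency ratio = (youth + elderly) / working-age × 100
50.8 = (49,530 + E) / 136,830 × 100
⇒ 19,980

Aged 65 and over: 19,980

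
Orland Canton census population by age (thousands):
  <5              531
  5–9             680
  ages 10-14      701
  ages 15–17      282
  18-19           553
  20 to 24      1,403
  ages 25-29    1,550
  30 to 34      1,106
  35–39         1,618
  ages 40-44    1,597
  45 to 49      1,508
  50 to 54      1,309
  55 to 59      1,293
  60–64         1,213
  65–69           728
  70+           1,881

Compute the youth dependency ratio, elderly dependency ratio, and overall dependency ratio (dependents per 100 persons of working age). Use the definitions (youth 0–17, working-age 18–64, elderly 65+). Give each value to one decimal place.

Youth dependency ratio: 16.7
Old-age dependency ratio: 19.8
Total dependency ratio: 36.5

0–17: 531 + 680 + 701 + 282 = 2,194
18–64: 553 + 1,403 + 1,550 + 1,106 + 1,618 + 1,597 + 1,508 + 1,309 + 1,293 + 1,213 = 13,150
65+: 728 + 1,881 = 2,609
Youth dependency ratio = 2,194 / 13,150 × 100 = 16.7
Old-age dependency ratio = 2,609 / 13,150 × 100 = 19.8
Total dependency ratio = (2,194 + 2,609) / 13,150 × 100 = 4,803 / 13,150 × 100 = 36.5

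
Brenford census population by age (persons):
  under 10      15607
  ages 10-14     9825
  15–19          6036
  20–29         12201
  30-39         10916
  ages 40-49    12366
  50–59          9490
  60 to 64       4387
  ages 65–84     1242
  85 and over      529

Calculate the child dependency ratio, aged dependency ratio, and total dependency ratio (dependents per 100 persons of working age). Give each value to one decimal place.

Youth dependency ratio: 45.9
Old-age dependency ratio: 3.2
Total dependency ratio: 49.1

0–14: 15607 + 9825 = 25432
15–64: 6036 + 12201 + 10916 + 12366 + 9490 + 4387 = 55396
65+: 1242 + 529 = 1771
Youth dependency ratio = 25432 / 55396 × 100 = 45.9
Old-age dependency ratio = 1771 / 55396 × 100 = 3.2
Total dependency ratio = (25432 + 1771) / 55396 × 100 = 27203 / 55396 × 100 = 49.1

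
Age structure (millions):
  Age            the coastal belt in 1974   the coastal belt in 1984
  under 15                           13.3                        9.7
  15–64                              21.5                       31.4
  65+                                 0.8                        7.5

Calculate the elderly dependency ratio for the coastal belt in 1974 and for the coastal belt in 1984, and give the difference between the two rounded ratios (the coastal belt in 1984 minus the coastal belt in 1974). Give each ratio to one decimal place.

the coastal belt in 1974: 0.8 / 21.5 × 100 = 3.7
the coastal belt in 1984: 7.5 / 31.4 × 100 = 23.9

the coastal belt in 1974: 3.7
the coastal belt in 1984: 23.9
Difference: +20.2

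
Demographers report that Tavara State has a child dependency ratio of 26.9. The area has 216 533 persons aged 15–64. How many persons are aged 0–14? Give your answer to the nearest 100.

Youth dependency ratio = youth / working-age × 100
26.9 = Y / 216 533 × 100
⇒ 58 200

Aged 0–14: 58 200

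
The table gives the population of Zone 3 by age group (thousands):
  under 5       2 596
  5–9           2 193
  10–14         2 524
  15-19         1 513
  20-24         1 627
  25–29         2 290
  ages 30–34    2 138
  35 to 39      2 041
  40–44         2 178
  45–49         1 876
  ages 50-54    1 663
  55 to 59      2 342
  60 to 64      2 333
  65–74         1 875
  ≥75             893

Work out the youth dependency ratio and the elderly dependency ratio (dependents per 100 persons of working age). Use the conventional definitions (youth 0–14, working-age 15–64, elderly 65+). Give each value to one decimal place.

Youth dependency ratio: 36.6
Old-age dependency ratio: 13.8

0–14: 2 596 + 2 193 + 2 524 = 7 313
15–64: 1 513 + 1 627 + 2 290 + 2 138 + 2 041 + 2 178 + 1 876 + 1 663 + 2 342 + 2 333 = 20 001
65+: 1 875 + 893 = 2 768
Youth dependency ratio = 7 313 / 20 001 × 100 = 36.6
Old-age dependency ratio = 2 768 / 20 001 × 100 = 13.8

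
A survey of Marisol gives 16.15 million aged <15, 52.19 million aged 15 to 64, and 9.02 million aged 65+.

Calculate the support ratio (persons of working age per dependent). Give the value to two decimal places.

Support ratio: 2.07

Support ratio = 52.19 / (16.15 + 9.02) = 52.19 / 25.17 = 2.07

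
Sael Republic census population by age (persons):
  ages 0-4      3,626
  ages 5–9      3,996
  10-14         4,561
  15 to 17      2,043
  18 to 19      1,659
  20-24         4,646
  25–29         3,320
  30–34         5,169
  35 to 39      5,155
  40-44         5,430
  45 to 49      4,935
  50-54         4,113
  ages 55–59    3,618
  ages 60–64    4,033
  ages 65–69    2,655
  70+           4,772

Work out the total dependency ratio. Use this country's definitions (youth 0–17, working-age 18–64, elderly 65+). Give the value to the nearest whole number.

Total dependency ratio: 51

0–17: 3,626 + 3,996 + 4,561 + 2,043 = 14,226
18–64: 1,659 + 4,646 + 3,320 + 5,169 + 5,155 + 5,430 + 4,935 + 4,113 + 3,618 + 4,033 = 42,078
65+: 2,655 + 4,772 = 7,427
Total dependency ratio = (14,226 + 7,427) / 42,078 × 100 = 21,653 / 42,078 × 100 = 51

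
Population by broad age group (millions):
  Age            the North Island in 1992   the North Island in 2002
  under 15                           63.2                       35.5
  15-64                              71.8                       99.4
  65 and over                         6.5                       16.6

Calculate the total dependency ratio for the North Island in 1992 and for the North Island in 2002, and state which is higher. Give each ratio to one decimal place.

the North Island in 1992: (63.2 + 6.5) / 71.8 × 100 = 69.7 / 71.8 × 100 = 97.1
the North Island in 2002: (35.5 + 16.6) / 99.4 × 100 = 52.1 / 99.4 × 100 = 52.4

the North Island in 1992: 97.1
the North Island in 2002: 52.4
Higher: the North Island in 1992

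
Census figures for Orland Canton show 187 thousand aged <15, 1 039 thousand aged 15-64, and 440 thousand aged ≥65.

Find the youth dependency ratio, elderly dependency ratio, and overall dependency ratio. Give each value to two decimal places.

Youth dependency ratio = 187 / 1 039 × 100 = 18.00
Old-age dependency ratio = 440 / 1 039 × 100 = 42.35
Total dependency ratio = (187 + 440) / 1 039 × 100 = 627 / 1 039 × 100 = 60.35

Youth dependency ratio: 18.00
Old-age dependency ratio: 42.35
Total dependency ratio: 60.35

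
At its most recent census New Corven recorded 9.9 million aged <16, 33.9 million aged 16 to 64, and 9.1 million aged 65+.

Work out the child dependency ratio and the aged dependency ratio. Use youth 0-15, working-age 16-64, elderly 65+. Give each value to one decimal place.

Youth dependency ratio = 9.9 / 33.9 × 100 = 29.2
Old-age dependency ratio = 9.1 / 33.9 × 100 = 26.8

Youth dependency ratio: 29.2
Old-age dependency ratio: 26.8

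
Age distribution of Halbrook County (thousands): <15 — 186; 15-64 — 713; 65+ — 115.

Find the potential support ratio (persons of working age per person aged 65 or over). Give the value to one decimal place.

Potential support ratio = 713 / 115 = 6.2

Potential support ratio: 6.2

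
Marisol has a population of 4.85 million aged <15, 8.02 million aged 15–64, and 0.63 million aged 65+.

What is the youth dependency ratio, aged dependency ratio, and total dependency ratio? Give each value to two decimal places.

Youth dependency ratio: 60.47
Old-age dependency ratio: 7.86
Total dependency ratio: 68.33

Youth dependency ratio = 4.85 / 8.02 × 100 = 60.47
Old-age dependency ratio = 0.63 / 8.02 × 100 = 7.86
Total dependency ratio = (4.85 + 0.63) / 8.02 × 100 = 5.48 / 8.02 × 100 = 68.33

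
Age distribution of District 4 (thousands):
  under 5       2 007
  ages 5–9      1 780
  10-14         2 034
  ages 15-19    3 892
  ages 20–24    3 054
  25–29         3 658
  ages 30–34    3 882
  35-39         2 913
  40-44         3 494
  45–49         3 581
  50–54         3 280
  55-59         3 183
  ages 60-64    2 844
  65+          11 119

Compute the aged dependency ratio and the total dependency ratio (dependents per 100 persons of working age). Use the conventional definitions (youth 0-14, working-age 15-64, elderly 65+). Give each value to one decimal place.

Old-age dependency ratio: 32.9
Total dependency ratio: 50.1

0–14: 2 007 + 1 780 + 2 034 = 5 821
15–64: 3 892 + 3 054 + 3 658 + 3 882 + 2 913 + 3 494 + 3 581 + 3 280 + 3 183 + 2 844 = 33 781
65+: 11 119
Old-age dependency ratio = 11 119 / 33 781 × 100 = 32.9
Total dependency ratio = (5 821 + 11 119) / 33 781 × 100 = 16 940 / 33 781 × 100 = 50.1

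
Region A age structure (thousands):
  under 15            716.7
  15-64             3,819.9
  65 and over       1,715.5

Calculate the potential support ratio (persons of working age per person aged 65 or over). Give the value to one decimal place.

Potential support ratio: 2.2

Potential support ratio = 3,819.9 / 1,715.5 = 2.2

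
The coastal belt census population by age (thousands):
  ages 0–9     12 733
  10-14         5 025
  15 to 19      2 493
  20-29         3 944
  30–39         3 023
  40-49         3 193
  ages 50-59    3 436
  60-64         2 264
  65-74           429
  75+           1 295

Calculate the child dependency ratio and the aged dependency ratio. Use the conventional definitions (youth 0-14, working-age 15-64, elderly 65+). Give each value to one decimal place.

0–14: 12 733 + 5 025 = 17 758
15–64: 2 493 + 3 944 + 3 023 + 3 193 + 3 436 + 2 264 = 18 353
65+: 429 + 1 295 = 1 724
Youth dependency ratio = 17 758 / 18 353 × 100 = 96.8
Old-age dependency ratio = 1 724 / 18 353 × 100 = 9.4

Youth dependency ratio: 96.8
Old-age dependency ratio: 9.4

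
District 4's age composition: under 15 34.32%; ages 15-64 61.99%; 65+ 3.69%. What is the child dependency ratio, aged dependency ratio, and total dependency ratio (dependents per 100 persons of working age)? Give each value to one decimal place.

Youth dependency ratio: 55.4
Old-age dependency ratio: 6.0
Total dependency ratio: 61.3

Youth dependency ratio = 34.32 / 61.99 × 100 = 55.4
Old-age dependency ratio = 3.69 / 61.99 × 100 = 6.0
Total dependency ratio = (34.32 + 3.69) / 61.99 × 100 = 38.01 / 61.99 × 100 = 61.3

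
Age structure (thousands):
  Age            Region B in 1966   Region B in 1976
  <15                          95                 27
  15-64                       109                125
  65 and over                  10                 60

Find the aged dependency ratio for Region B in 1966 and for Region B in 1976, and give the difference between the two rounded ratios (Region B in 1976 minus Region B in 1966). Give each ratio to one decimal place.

Region B in 1966: 10 / 109 × 100 = 9.2
Region B in 1976: 60 / 125 × 100 = 48.0

Region B in 1966: 9.2
Region B in 1976: 48.0
Difference: +38.8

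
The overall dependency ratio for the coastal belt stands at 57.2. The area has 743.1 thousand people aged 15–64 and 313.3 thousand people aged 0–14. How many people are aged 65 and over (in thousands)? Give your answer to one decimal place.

Aged 65 and over: 111.8

Total dependency ratio = (youth + elderly) / working-age × 100
57.2 = (313.3 + E) / 743.1 × 100
⇒ 111.8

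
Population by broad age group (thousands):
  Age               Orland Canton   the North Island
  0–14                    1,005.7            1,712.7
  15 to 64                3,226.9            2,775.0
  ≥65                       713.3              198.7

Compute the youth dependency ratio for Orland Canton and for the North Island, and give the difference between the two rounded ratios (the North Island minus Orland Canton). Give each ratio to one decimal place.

Orland Canton: 31.2
the North Island: 61.7
Difference: +30.5

Orland Canton: 1,005.7 / 3,226.9 × 100 = 31.2
the North Island: 1,712.7 / 2,775.0 × 100 = 61.7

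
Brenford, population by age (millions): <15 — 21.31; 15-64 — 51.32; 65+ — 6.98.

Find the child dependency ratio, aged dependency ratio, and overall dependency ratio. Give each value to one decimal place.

Youth dependency ratio = 21.31 / 51.32 × 100 = 41.5
Old-age dependency ratio = 6.98 / 51.32 × 100 = 13.6
Total dependency ratio = (21.31 + 6.98) / 51.32 × 100 = 28.29 / 51.32 × 100 = 55.1

Youth dependency ratio: 41.5
Old-age dependency ratio: 13.6
Total dependency ratio: 55.1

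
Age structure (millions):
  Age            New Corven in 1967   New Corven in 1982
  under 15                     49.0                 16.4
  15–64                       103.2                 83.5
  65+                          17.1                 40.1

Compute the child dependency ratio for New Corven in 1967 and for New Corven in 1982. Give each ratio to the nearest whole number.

New Corven in 1967: 47
New Corven in 1982: 20

New Corven in 1967: 49.0 / 103.2 × 100 = 47
New Corven in 1982: 16.4 / 83.5 × 100 = 20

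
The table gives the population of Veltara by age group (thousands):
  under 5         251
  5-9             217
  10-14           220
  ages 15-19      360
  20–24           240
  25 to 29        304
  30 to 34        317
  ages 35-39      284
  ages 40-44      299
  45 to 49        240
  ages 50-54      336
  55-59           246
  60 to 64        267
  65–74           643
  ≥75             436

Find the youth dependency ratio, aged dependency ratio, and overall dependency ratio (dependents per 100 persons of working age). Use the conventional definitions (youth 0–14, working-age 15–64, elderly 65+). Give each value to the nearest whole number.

Youth dependency ratio: 24
Old-age dependency ratio: 37
Total dependency ratio: 61

0–14: 251 + 217 + 220 = 688
15–64: 360 + 240 + 304 + 317 + 284 + 299 + 240 + 336 + 246 + 267 = 2,893
65+: 643 + 436 = 1,079
Youth dependency ratio = 688 / 2,893 × 100 = 24
Old-age dependency ratio = 1,079 / 2,893 × 100 = 37
Total dependency ratio = (688 + 1,079) / 2,893 × 100 = 1,767 / 2,893 × 100 = 61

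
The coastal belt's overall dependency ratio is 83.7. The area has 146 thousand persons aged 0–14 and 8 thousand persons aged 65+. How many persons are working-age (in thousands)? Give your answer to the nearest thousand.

Working-age: 184

Total dependency ratio = (youth + elderly) / working-age × 100
83.7 = (146 + 8) / W × 100
⇒ 184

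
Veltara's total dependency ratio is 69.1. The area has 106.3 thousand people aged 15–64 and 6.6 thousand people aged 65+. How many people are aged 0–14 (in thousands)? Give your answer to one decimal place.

Aged 0–14: 66.9

Total dependency ratio = (youth + elderly) / working-age × 100
69.1 = (Y + 6.6) / 106.3 × 100
⇒ 66.9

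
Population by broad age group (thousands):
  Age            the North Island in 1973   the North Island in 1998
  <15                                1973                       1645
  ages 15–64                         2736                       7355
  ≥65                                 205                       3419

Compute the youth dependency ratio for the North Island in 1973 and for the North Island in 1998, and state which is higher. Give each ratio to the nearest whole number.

the North Island in 1973: 72
the North Island in 1998: 22
Higher: the North Island in 1973

the North Island in 1973: 1973 / 2736 × 100 = 72
the North Island in 1998: 1645 / 7355 × 100 = 22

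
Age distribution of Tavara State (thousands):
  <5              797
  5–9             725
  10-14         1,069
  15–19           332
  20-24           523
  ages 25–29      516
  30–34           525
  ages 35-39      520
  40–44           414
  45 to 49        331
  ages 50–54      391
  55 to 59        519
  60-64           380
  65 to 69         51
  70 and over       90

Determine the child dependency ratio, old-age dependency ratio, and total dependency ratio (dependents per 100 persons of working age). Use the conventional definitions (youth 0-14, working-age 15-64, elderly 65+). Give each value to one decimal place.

0–14: 797 + 725 + 1,069 = 2,591
15–64: 332 + 523 + 516 + 525 + 520 + 414 + 331 + 391 + 519 + 380 = 4,451
65+: 51 + 90 = 141
Youth dependency ratio = 2,591 / 4,451 × 100 = 58.2
Old-age dependency ratio = 141 / 4,451 × 100 = 3.2
Total dependency ratio = (2,591 + 141) / 4,451 × 100 = 2,732 / 4,451 × 100 = 61.4

Youth dependency ratio: 58.2
Old-age dependency ratio: 3.2
Total dependency ratio: 61.4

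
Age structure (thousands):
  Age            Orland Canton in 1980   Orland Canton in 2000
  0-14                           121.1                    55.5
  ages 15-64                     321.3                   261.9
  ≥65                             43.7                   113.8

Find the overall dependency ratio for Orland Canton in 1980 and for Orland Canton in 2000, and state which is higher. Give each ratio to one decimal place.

Orland Canton in 1980: (121.1 + 43.7) / 321.3 × 100 = 164.8 / 321.3 × 100 = 51.3
Orland Canton in 2000: (55.5 + 113.8) / 261.9 × 100 = 169.3 / 261.9 × 100 = 64.6

Orland Canton in 1980: 51.3
Orland Canton in 2000: 64.6
Higher: Orland Canton in 2000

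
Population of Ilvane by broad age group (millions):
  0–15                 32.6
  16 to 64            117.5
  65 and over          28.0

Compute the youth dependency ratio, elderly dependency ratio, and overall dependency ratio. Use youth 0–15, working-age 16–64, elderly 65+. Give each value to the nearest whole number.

Youth dependency ratio = 32.6 / 117.5 × 100 = 28
Old-age dependency ratio = 28.0 / 117.5 × 100 = 24
Total dependency ratio = (32.6 + 28.0) / 117.5 × 100 = 60.6 / 117.5 × 100 = 52

Youth dependency ratio: 28
Old-age dependency ratio: 24
Total dependency ratio: 52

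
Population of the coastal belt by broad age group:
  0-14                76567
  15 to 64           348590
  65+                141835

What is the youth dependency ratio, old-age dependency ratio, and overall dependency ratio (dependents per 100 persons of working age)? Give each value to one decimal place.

Youth dependency ratio: 22.0
Old-age dependency ratio: 40.7
Total dependency ratio: 62.7

Youth dependency ratio = 76567 / 348590 × 100 = 22.0
Old-age dependency ratio = 141835 / 348590 × 100 = 40.7
Total dependency ratio = (76567 + 141835) / 348590 × 100 = 218402 / 348590 × 100 = 62.7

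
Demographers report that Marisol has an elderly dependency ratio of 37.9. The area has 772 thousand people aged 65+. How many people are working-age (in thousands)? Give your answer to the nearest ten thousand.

Old-age dependency ratio = elderly / working-age × 100
37.9 = 772 / W × 100
⇒ 2 040

Working-age: 2 040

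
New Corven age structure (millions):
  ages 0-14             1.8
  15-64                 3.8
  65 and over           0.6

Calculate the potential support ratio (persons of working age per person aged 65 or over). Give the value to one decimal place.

Potential support ratio = 3.8 / 0.6 = 6.3

Potential support ratio: 6.3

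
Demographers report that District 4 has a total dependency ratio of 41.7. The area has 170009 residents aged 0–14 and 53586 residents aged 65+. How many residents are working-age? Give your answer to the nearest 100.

Total dependency ratio = (youth + elderly) / working-age × 100
41.7 = (170009 + 53586) / W × 100
⇒ 536200

Working-age: 536200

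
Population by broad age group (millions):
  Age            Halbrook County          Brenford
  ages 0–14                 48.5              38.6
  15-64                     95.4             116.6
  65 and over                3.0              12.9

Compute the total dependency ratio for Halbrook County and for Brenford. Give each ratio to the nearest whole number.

Halbrook County: (48.5 + 3.0) / 95.4 × 100 = 51.5 / 95.4 × 100 = 54
Brenford: (38.6 + 12.9) / 116.6 × 100 = 51.5 / 116.6 × 100 = 44

Halbrook County: 54
Brenford: 44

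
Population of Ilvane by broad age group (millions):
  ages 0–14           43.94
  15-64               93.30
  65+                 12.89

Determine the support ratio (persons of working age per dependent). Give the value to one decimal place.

Support ratio: 1.6

Support ratio = 93.30 / (43.94 + 12.89) = 93.30 / 56.83 = 1.6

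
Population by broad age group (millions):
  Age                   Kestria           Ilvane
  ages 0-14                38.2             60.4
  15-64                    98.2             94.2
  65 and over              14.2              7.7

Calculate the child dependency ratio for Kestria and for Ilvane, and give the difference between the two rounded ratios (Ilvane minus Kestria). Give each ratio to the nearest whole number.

Kestria: 39
Ilvane: 64
Difference: +25

Kestria: 38.2 / 98.2 × 100 = 39
Ilvane: 60.4 / 94.2 × 100 = 64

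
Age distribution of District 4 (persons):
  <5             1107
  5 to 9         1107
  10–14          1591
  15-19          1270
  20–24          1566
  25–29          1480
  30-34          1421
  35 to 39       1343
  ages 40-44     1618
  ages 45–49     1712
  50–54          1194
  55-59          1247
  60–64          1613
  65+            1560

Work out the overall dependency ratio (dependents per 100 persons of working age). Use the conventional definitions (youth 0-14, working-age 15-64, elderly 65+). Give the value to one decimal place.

Total dependency ratio: 37.1

0–14: 1107 + 1107 + 1591 = 3805
15–64: 1270 + 1566 + 1480 + 1421 + 1343 + 1618 + 1712 + 1194 + 1247 + 1613 = 14464
65+: 1560
Total dependency ratio = (3805 + 1560) / 14464 × 100 = 5365 / 14464 × 100 = 37.1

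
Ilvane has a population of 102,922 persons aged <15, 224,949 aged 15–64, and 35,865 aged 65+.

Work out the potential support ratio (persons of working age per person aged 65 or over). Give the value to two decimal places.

Potential support ratio = 224,949 / 35,865 = 6.27

Potential support ratio: 6.27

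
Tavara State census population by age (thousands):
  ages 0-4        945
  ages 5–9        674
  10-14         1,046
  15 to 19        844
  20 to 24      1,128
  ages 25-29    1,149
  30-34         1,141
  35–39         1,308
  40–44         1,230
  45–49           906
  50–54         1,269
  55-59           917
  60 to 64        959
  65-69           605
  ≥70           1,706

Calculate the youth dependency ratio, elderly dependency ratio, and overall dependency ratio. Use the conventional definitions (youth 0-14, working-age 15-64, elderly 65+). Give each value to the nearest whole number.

0–14: 945 + 674 + 1,046 = 2,665
15–64: 844 + 1,128 + 1,149 + 1,141 + 1,308 + 1,230 + 906 + 1,269 + 917 + 959 = 10,851
65+: 605 + 1,706 = 2,311
Youth dependency ratio = 2,665 / 10,851 × 100 = 25
Old-age dependency ratio = 2,311 / 10,851 × 100 = 21
Total dependency ratio = (2,665 + 2,311) / 10,851 × 100 = 4,976 / 10,851 × 100 = 46

Youth dependency ratio: 25
Old-age dependency ratio: 21
Total dependency ratio: 46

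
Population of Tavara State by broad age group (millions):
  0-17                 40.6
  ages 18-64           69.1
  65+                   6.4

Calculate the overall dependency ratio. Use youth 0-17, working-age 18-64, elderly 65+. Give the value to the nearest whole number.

Total dependency ratio = (40.6 + 6.4) / 69.1 × 100 = 47.0 / 69.1 × 100 = 68

Total dependency ratio: 68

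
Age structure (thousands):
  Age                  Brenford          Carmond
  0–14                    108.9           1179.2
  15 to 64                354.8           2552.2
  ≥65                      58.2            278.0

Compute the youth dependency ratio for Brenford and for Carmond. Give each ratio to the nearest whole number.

Brenford: 31
Carmond: 46

Brenford: 108.9 / 354.8 × 100 = 31
Carmond: 1179.2 / 2552.2 × 100 = 46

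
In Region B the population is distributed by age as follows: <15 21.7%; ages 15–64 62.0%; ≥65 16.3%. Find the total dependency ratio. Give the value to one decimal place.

Total dependency ratio = (21.7 + 16.3) / 62.0 × 100 = 38.0 / 62.0 × 100 = 61.3

Total dependency ratio: 61.3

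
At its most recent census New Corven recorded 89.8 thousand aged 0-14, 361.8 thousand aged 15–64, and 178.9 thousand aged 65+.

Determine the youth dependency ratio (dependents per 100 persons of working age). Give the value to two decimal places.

Youth dependency ratio = 89.8 / 361.8 × 100 = 24.82

Youth dependency ratio: 24.82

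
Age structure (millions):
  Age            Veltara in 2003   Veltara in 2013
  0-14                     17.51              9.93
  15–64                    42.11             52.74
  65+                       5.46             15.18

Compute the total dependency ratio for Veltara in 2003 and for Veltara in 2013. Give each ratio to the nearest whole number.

Veltara in 2003: (17.51 + 5.46) / 42.11 × 100 = 22.97 / 42.11 × 100 = 55
Veltara in 2013: (9.93 + 15.18) / 52.74 × 100 = 25.11 / 52.74 × 100 = 48

Veltara in 2003: 55
Veltara in 2013: 48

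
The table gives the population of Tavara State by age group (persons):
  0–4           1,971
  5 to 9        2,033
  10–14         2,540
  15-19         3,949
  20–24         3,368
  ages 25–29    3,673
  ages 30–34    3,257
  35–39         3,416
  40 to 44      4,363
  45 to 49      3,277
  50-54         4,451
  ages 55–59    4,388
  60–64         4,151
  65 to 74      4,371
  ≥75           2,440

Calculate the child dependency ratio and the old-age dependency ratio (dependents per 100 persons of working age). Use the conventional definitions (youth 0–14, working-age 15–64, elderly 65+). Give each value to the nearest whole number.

0–14: 1,971 + 2,033 + 2,540 = 6,544
15–64: 3,949 + 3,368 + 3,673 + 3,257 + 3,416 + 4,363 + 3,277 + 4,451 + 4,388 + 4,151 = 38,293
65+: 4,371 + 2,440 = 6,811
Youth dependency ratio = 6,544 / 38,293 × 100 = 17
Old-age dependency ratio = 6,811 / 38,293 × 100 = 18

Youth dependency ratio: 17
Old-age dependency ratio: 18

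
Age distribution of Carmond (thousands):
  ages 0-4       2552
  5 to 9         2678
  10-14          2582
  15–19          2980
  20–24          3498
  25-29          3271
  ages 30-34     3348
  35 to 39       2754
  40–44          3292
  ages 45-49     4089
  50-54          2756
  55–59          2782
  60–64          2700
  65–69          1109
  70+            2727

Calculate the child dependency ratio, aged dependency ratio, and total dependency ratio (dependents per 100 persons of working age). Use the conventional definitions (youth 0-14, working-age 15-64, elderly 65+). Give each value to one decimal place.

0–14: 2552 + 2678 + 2582 = 7812
15–64: 2980 + 3498 + 3271 + 3348 + 2754 + 3292 + 4089 + 2756 + 2782 + 2700 = 31470
65+: 1109 + 2727 = 3836
Youth dependency ratio = 7812 / 31470 × 100 = 24.8
Old-age dependency ratio = 3836 / 31470 × 100 = 12.2
Total dependency ratio = (7812 + 3836) / 31470 × 100 = 11648 / 31470 × 100 = 37.0

Youth dependency ratio: 24.8
Old-age dependency ratio: 12.2
Total dependency ratio: 37.0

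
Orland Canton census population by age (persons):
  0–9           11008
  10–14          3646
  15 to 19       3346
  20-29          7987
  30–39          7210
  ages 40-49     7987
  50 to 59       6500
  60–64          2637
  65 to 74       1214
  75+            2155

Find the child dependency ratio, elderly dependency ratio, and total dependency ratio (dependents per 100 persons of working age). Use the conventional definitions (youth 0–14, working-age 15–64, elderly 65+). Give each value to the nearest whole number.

Youth dependency ratio: 41
Old-age dependency ratio: 9
Total dependency ratio: 51

0–14: 11008 + 3646 = 14654
15–64: 3346 + 7987 + 7210 + 7987 + 6500 + 2637 = 35667
65+: 1214 + 2155 = 3369
Youth dependency ratio = 14654 / 35667 × 100 = 41
Old-age dependency ratio = 3369 / 35667 × 100 = 9
Total dependency ratio = (14654 + 3369) / 35667 × 100 = 18023 / 35667 × 100 = 51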